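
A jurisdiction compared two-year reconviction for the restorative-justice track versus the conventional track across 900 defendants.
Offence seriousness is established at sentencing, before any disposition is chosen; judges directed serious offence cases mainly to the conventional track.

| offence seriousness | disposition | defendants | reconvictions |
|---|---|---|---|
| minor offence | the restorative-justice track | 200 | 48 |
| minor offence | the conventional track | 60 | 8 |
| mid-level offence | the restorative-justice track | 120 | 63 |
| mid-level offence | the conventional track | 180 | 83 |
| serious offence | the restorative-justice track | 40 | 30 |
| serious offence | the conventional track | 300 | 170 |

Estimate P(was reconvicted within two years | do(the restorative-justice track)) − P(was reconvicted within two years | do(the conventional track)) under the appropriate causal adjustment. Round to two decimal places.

+0.12

The offence seriousness-specific comparison favours the conventional track throughout, but the pooled figures favour the restorative-justice track. The question is whether to condition on offence seriousness.
Nothing the disposition does changes offence seriousness; the imbalance is an allocation artefact. With offence seriousness also predicting the outcome, the pooled figure is confounded, and the within-stratum comparison is the causal one.
Adjusting over the population distribution of offence seriousness: 0.289·(0.240−0.133) + 0.333·(0.525−0.461) + 0.378·(0.750−0.567) = +0.121.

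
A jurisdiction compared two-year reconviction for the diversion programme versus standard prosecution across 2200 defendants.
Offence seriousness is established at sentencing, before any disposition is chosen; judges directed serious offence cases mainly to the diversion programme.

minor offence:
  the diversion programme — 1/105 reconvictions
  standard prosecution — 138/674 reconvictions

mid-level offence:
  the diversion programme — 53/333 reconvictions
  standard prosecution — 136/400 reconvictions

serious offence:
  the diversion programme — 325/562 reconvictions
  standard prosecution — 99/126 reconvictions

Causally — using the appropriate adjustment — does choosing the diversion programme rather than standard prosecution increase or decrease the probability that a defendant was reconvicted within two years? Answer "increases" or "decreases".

decreases

Offence seriousness differs across dispositions for reasons unrelated to any effect of the disposition itself, and it separately predicts the outcome — a classic confounder. We must compare within offence seriousness levels.
Within each level — minor offence: 1.0% vs 20.5%; mid-level offence: 15.9% vs 34.0%; serious offence: 57.8% vs 78.6% — the diversion programme is lower every time.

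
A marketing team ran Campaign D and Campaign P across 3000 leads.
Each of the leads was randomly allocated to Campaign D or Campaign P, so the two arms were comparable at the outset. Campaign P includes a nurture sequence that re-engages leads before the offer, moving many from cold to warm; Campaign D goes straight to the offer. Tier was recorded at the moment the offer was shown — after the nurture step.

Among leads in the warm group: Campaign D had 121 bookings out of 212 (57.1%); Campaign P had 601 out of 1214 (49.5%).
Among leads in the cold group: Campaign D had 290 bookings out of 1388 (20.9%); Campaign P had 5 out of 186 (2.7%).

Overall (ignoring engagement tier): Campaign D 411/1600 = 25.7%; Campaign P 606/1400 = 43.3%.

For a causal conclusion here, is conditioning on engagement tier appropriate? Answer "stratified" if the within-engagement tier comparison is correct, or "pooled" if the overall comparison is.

Engagement tier lies on the pathway campaign → engagement tier → outcome, so adjusting for it blocks the indirect effect. For the total causal effect of campaign, use the unadjusted pooled rates.
Pooled: Campaign D 25.7% vs Campaign P 43.3%; Campaign P is higher overall.

pooled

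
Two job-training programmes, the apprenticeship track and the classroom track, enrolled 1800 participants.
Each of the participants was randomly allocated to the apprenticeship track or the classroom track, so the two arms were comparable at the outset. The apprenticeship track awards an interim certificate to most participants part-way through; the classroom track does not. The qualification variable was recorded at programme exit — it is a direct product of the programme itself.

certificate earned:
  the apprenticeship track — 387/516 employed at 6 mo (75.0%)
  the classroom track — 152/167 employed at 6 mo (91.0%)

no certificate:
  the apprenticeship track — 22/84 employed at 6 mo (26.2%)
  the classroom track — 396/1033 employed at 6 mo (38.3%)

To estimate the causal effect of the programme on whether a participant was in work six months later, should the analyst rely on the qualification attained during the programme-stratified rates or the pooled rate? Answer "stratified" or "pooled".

pooled

Because the programme influences qualification attained during the programme, qualification attained during the programme is a post-treatment mediator, not a confounder. Stratifying on it would bias the estimate; the causal effect is the crude pooled difference.
Pooled: the apprenticeship track 68.2% vs the classroom track 45.7%; the apprenticeship track is higher overall.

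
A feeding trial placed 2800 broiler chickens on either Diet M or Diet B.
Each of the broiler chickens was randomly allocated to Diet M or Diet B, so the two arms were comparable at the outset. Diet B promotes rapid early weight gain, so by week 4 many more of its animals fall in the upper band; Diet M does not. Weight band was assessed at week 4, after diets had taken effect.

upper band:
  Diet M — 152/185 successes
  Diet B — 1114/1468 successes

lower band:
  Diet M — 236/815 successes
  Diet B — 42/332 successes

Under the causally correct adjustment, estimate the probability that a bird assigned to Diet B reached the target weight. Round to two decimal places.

Week-4 weight band lies on the pathway diet → week-4 weight band → outcome, so adjusting for it blocks the indirect effect. For the total causal effect of diet, use the unadjusted pooled rates.
So P(outcome | do(Diet B)) is just the pooled rate for Diet B: 1156/1800 = 0.642.

0.64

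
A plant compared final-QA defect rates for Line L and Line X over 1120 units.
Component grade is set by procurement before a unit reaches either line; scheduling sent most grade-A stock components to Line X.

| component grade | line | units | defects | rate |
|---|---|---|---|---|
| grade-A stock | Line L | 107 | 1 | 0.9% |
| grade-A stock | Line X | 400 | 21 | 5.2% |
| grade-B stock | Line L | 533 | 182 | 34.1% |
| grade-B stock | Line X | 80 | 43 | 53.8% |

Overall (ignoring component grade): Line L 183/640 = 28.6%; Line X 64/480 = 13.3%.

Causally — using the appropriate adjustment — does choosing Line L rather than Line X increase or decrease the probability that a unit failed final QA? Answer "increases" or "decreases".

Line L is lower inside every component grade stratum but Line X is lower in aggregate. Whether to stratify depends on how component grade relates to the line.
Since component grade is a pre-existing factor (not a product of the line) and it affects the outcome on its own, it is a confounder. The stratified rates, not the pooled rate, identify the causal effect.
Within each level — grade-A stock: 0.9% vs 5.2%; grade-B stock: 34.1% vs 53.8% — Line L is lower every time.

decreases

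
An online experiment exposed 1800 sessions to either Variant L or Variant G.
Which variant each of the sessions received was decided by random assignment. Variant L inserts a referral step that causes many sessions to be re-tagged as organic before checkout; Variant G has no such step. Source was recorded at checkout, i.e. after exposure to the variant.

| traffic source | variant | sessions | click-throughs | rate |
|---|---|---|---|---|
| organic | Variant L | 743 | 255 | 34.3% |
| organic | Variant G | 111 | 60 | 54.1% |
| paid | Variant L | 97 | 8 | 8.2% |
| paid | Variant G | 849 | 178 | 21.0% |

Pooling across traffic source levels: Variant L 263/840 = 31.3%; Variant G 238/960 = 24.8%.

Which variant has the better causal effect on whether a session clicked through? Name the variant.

Traffic source is downstream of the variant. One should not condition on a consequence of treatment, so the overall rates are the right comparison.
Pooled: Variant L 31.3% vs Variant G 24.8%; Variant L is higher overall.

Variant L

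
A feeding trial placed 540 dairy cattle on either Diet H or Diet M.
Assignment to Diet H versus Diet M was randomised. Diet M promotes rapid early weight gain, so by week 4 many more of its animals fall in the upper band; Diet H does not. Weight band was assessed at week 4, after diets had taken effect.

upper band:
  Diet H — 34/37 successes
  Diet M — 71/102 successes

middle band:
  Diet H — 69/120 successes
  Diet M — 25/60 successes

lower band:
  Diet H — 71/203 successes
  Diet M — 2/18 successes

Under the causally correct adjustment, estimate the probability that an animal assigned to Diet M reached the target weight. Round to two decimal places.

0.54

Diet H is higher inside every week-4 weight band stratum but Diet M is higher in aggregate. Whether to stratify depends on how week-4 weight band relates to the diet.
Week-4 weight band lies on the pathway diet → week-4 weight band → outcome, so adjusting for it blocks the indirect effect. For the total causal effect of diet, use the unadjusted pooled rates.
So P(outcome | do(Diet M)) is just the pooled rate for Diet M: 98/180 = 0.544.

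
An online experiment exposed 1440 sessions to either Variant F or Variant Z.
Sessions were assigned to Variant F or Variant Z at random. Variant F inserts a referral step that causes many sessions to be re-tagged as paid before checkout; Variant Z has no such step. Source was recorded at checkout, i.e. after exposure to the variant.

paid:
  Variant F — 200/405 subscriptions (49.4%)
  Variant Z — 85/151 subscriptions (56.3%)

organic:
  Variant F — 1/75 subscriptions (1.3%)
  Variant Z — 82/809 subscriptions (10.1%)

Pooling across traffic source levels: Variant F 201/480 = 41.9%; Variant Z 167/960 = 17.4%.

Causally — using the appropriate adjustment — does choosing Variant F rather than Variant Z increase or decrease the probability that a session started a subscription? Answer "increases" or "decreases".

increases

The stratified and pooled comparisons disagree (Variant Z wins within each traffic source; Variant F wins overall), so the answer turns on the causal role of traffic source.
Stratifying would compare variants among sessions the variants themselves sorted into traffic source groups — a form of selection on an intermediate. The unconditioned pooled rates give the total causal effect.
Pooled: Variant F 41.9% vs Variant Z 17.4%; Variant F is higher overall.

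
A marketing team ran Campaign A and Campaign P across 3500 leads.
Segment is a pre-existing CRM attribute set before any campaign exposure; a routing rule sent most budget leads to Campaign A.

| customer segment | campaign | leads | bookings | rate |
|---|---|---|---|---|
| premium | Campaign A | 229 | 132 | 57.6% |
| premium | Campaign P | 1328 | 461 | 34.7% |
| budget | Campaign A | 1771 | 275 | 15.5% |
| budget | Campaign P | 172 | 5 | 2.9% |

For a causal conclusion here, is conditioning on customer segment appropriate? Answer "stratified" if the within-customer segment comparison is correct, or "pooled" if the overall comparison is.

The customer segment-specific comparison favours Campaign A throughout, but the pooled figures favour Campaign P. The question is whether to condition on customer segment.
Customer segment differs across campaigns for reasons unrelated to any effect of the campaign itself, and it separately predicts the outcome — a classic confounder. We must compare within customer segment levels.
Within each level — premium: 57.6% vs 34.7%; budget: 15.5% vs 2.9% — Campaign A is higher every time.

stratified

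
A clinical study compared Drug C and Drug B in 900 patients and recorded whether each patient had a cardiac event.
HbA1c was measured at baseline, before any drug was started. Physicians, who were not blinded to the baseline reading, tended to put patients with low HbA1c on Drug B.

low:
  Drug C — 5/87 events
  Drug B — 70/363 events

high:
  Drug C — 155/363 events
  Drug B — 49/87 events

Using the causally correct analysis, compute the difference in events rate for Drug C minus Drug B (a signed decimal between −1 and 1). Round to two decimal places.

Drug C is lower inside every HbA1c stratum but Drug B is lower in aggregate. Whether to stratify depends on how HbA1c relates to the drug.
Since HbA1c is a pre-existing factor (not a product of the drug) and it affects the outcome on its own, it is a confounder. The stratified rates, not the pooled rate, identify the causal effect.
Adjusting over the population distribution of HbA1c: 0.500·(0.057−0.193) + 0.500·(0.427−0.563) = -0.136.

-0.14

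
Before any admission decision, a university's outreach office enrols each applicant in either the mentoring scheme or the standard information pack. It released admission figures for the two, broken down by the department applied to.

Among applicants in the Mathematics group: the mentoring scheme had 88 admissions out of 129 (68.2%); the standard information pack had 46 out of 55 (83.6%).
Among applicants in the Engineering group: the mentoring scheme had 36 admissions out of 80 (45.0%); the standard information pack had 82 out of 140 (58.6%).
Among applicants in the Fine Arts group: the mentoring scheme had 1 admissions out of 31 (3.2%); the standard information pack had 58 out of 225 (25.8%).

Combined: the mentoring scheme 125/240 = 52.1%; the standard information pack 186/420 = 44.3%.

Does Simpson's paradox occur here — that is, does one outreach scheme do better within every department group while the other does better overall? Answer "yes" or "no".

yes

Within each department level (Mathematics 68.2% vs 83.6%; Engineering 45.0% vs 58.6%; Fine Arts 3.2% vs 25.8%), the standard information pack has the higher rate every time. Pooled: 52.1% vs 44.3% — the mentoring scheme has the higher rate overall. The two comparisons disagree.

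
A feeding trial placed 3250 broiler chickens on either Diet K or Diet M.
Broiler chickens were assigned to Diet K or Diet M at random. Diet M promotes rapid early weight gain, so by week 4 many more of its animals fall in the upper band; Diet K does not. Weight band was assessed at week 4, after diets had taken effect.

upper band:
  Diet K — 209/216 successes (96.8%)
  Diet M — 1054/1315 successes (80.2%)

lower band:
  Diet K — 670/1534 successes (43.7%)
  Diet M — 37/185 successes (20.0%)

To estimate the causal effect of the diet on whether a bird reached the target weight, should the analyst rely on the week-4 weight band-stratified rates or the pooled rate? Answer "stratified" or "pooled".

pooled

Week-4 weight band is recorded after the diet and is itself shifted by it — it sits on the causal path from diet to outcome. Conditioning on a mediator would strip out part of the effect we want; the pooled comparison gives the total causal effect.
Pooled: Diet K 50.2% vs Diet M 72.7%; Diet M is higher overall.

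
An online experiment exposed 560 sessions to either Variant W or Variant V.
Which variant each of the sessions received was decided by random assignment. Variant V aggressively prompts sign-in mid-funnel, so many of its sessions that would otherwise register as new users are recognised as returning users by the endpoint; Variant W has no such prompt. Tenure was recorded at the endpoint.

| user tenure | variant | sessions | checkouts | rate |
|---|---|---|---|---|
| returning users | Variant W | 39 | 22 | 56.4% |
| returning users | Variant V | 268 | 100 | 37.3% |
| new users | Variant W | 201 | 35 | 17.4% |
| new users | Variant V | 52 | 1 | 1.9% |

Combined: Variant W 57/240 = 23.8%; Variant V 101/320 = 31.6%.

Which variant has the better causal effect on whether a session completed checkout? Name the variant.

Variant V

Variant W is higher inside every user tenure stratum but Variant V is higher in aggregate. Whether to stratify depends on how user tenure relates to the variant.
User tenure here is a post-treatment variable shaped by the variant; conditioning on it would introduce bias rather than remove it. The overall comparison is the causal one.
Pooled: Variant W 23.8% vs Variant V 31.6%; Variant V is higher overall.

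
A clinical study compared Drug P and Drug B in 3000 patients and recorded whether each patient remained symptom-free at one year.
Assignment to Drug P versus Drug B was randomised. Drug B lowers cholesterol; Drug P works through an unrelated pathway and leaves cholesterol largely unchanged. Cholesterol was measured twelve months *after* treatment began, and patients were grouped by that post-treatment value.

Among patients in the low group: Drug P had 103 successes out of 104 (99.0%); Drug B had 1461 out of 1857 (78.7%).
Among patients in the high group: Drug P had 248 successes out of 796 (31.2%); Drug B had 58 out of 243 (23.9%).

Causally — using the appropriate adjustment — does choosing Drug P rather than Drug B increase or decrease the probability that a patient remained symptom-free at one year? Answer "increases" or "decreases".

decreases

Cholesterol lies on the pathway drug → cholesterol → outcome, so adjusting for it blocks the indirect effect. For the total causal effect of drug, use the unadjusted pooled rates.
Pooled: Drug P 39.0% vs Drug B 72.3%; Drug B is higher overall.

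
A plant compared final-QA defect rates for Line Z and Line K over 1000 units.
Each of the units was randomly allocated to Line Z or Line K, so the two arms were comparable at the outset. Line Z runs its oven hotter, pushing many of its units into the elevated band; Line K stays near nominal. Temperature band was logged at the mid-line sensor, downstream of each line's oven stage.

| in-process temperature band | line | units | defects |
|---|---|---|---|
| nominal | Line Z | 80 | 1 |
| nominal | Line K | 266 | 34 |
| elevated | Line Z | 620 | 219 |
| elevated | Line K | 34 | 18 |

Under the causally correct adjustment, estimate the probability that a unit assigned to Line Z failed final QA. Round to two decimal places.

Stratifying would compare lines among units the lines themselves sorted into in-process temperature band groups — a form of selection on an intermediate. The unconditioned pooled rates give the total causal effect.
So P(outcome | do(Line Z)) is just the pooled rate for Line Z: 220/700 = 0.314.

0.31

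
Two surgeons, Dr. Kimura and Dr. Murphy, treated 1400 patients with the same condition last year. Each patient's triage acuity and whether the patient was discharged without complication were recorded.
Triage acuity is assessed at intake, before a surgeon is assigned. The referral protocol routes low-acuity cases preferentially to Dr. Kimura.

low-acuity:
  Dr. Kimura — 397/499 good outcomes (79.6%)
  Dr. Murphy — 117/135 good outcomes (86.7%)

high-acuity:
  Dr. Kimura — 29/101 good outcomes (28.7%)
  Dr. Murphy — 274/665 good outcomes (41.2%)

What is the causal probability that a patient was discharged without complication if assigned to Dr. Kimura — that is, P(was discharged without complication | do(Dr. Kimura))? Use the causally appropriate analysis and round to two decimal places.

The triage acuity-specific comparison favours Dr. Murphy throughout, but the pooled figures favour Dr. Kimura. The question is whether to condition on triage acuity.
Since triage acuity is a pre-existing factor (not a product of the surgeon) and it affects the outcome on its own, it is a confounder. The stratified rates, not the pooled rate, identify the causal effect.
Standardising Dr. Kimura to the population triage acuity mix: 0.453·397/499 + 0.547·29/101 = 0.517.

0.52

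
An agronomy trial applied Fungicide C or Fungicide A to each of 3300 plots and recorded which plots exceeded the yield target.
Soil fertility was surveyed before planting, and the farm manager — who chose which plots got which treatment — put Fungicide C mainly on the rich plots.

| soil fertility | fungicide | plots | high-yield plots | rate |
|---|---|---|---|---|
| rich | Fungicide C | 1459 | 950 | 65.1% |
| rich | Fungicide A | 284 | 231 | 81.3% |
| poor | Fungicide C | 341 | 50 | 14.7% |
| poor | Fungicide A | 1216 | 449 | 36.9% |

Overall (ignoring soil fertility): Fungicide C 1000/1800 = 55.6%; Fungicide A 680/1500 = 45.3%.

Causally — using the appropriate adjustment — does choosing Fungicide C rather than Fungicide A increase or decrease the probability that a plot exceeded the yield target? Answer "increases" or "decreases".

The imbalance in soil fertility arose from how plots were allocated, not from anything the fungicide did; and soil fertility independently affects the outcome. The pooled gap is confounded — condition on soil fertility.
Within each level — rich: 65.1% vs 81.3%; poor: 14.7% vs 36.9% — Fungicide A is higher every time.

decreases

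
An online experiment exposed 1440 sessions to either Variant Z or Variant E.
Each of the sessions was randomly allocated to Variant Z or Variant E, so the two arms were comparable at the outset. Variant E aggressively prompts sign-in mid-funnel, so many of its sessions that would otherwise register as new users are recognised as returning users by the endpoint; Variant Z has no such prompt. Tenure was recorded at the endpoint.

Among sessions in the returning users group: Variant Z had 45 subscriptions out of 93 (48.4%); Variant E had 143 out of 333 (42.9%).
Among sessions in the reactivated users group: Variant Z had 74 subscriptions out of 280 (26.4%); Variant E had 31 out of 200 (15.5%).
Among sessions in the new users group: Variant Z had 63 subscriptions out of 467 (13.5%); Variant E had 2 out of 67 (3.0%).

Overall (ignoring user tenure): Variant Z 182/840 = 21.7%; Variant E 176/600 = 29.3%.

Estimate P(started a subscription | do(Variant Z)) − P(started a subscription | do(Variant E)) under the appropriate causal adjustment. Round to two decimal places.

User tenure is recorded after the variant and is itself shifted by it — it sits on the causal path from variant to outcome. Conditioning on a mediator would strip out part of the effect we want; the pooled comparison gives the total causal effect.
The causal difference is the pooled difference: 0.217 − 0.293 = -0.077.

-0.08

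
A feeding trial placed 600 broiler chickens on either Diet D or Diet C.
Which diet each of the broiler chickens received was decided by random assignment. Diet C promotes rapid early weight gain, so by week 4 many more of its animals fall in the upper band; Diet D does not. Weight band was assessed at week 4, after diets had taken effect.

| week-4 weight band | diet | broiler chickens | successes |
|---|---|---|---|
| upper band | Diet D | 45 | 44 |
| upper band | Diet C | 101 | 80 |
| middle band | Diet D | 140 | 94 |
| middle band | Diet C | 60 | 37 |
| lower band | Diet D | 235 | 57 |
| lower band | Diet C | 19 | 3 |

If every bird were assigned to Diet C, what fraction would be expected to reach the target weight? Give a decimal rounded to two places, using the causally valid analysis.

0.67

Within every week-4 weight band level Diet D has the higher rate, yet pooled Diet C does — Simpson's reversal.
The distribution of week-4 weight band is itself part of what the diet does — it is an intermediate outcome. Holding it fixed would remove that part of the effect; the total effect is the pooled difference.
So P(outcome | do(Diet C)) is just the pooled rate for Diet C: 120/180 = 0.667.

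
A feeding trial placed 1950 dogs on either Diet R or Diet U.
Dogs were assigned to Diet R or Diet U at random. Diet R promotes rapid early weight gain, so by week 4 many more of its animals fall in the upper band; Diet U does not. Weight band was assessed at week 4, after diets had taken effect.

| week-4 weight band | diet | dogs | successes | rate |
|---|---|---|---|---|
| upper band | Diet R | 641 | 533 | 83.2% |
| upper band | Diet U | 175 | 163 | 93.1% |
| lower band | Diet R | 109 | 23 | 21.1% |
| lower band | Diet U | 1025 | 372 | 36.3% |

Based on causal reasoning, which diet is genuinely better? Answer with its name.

Within every week-4 weight band level Diet U has the higher rate, yet pooled Diet R does — Simpson's reversal.
Week-4 weight band is recorded after the diet and is itself shifted by it — it sits on the causal path from diet to outcome. Conditioning on a mediator would strip out part of the effect we want; the pooled comparison gives the total causal effect.
Pooled: Diet R 74.1% vs Diet U 44.6%; Diet R is higher overall.

Diet R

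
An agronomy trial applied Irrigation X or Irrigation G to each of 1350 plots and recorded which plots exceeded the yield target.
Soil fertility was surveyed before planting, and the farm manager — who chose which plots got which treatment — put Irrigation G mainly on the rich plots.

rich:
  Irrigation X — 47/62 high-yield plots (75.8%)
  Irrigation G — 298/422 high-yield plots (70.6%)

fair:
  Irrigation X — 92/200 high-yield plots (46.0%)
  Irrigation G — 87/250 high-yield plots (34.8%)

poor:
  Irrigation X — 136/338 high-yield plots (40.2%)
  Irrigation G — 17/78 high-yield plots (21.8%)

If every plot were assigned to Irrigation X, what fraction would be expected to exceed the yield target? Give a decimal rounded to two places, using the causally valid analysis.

Within every soil fertility level Irrigation X has the higher rate, yet pooled Irrigation G does — Simpson's reversal.
The imbalance in soil fertility arose from how plots were allocated, not from anything the irrigation did; and soil fertility independently affects the outcome. The pooled gap is confounded — condition on soil fertility.
Standardising Irrigation X to the population soil fertility mix: 0.359·47/62 + 0.333·92/200 + 0.308·136/338 = 0.549.

0.55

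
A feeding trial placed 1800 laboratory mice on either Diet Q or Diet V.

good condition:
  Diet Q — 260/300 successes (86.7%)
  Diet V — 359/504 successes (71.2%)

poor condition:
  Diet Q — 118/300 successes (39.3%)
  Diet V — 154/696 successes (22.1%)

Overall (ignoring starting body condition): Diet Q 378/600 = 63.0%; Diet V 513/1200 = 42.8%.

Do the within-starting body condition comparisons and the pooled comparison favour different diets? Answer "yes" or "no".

no

Within each starting body condition level (good condition 86.7% vs 71.2%; poor condition 39.3% vs 22.1%), Diet Q has the higher rate every time. Pooled: 63.0% vs 42.8% — Diet Q has the higher rate overall. They agree.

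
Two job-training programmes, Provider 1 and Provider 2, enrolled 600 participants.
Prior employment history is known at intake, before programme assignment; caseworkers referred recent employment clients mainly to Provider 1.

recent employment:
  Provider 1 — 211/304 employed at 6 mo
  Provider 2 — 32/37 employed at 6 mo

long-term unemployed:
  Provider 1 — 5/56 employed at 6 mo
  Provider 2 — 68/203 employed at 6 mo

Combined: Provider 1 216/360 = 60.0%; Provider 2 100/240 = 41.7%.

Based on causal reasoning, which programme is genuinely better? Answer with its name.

Within every prior employment history level Provider 2 has the higher rate, yet pooled Provider 1 does — Simpson's reversal.
Prior employment history is set before the programme has any effect — it is not caused by the programme — and it independently drives the outcome. That makes it a confounder, so the causal comparison is within prior employment history levels.
Within each level — recent employment: 69.4% vs 86.5%; long-term unemployed: 8.9% vs 33.5% — Provider 2 is higher every time.

Provider 2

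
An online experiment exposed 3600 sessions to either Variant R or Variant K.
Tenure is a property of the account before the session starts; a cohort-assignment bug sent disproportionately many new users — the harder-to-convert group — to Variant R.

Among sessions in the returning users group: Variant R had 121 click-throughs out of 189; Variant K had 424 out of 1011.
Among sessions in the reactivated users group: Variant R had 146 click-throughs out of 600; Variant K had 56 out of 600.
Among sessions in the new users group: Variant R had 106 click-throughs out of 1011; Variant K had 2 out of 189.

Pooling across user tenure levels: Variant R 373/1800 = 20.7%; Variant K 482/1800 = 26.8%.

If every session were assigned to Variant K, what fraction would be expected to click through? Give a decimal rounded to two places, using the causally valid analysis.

0.17

Here user tenure is a common cause — it drives both which variant a case falls under and the outcome. The crude comparison mixes populations; the stratum-specific rates are the causally relevant ones.
Standardising Variant K to the population user tenure mix: 0.333·424/1011 + 0.333·56/600 + 0.333·2/189 = 0.174.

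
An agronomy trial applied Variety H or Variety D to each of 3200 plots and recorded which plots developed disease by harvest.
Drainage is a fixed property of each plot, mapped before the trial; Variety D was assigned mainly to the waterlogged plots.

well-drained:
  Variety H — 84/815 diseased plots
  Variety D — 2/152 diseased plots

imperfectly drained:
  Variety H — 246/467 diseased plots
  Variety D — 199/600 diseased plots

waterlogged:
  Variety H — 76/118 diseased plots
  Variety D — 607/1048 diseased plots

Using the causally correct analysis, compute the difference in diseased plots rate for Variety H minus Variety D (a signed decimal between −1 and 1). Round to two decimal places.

+0.12

Field drainage differs across varietys for reasons unrelated to any effect of the variety itself, and it separately predicts the outcome — a classic confounder. We must compare within field drainage levels.
Adjusting over the population distribution of field drainage: 0.302·(0.103−0.013) + 0.333·(0.527−0.332) + 0.364·(0.644−0.579) = +0.116.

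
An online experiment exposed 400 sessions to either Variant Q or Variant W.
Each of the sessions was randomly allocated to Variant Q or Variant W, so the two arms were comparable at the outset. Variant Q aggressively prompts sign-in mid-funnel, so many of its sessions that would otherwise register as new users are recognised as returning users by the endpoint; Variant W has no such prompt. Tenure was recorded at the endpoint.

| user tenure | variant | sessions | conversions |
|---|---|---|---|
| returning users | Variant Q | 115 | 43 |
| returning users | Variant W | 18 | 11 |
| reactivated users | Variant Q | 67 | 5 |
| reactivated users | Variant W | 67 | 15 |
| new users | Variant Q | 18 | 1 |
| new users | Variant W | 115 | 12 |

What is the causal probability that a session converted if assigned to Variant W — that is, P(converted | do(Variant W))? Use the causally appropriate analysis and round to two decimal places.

Within every user tenure level Variant W has the higher rate, yet pooled Variant Q does — Simpson's reversal.
The distribution of user tenure is itself part of what the variant does — it is an intermediate outcome. Holding it fixed would remove that part of the effect; the total effect is the pooled difference.
So P(outcome | do(Variant W)) is just the pooled rate for Variant W: 38/200 = 0.190.

0.19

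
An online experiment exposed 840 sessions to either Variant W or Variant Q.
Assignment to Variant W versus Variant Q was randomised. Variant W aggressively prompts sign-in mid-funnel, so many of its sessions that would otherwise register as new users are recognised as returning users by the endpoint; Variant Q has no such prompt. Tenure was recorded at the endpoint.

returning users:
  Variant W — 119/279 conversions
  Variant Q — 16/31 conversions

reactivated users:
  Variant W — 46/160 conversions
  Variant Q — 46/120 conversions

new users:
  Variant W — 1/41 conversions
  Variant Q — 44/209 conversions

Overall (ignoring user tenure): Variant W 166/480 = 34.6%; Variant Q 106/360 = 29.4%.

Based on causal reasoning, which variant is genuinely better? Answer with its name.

The user tenure-specific comparison favours Variant Q throughout, but the pooled figures favour Variant W. The question is whether to condition on user tenure.
User tenure is downstream of the variant. One should not condition on a consequence of treatment, so the overall rates are the right comparison.
Pooled: Variant W 34.6% vs Variant Q 29.4%; Variant W is higher overall.

Variant W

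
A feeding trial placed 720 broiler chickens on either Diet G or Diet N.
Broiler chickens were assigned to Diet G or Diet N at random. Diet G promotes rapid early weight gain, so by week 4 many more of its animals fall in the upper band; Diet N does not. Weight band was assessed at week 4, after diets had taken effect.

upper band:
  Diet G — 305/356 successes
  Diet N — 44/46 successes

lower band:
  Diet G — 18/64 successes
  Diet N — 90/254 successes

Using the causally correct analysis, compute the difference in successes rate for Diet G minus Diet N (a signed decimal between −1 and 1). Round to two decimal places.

Diet N is higher inside every week-4 weight band stratum but Diet G is higher in aggregate. Whether to stratify depends on how week-4 weight band relates to the diet.
Week-4 weight band lies on the pathway diet → week-4 weight band → outcome, so adjusting for it blocks the indirect effect. For the total causal effect of diet, use the unadjusted pooled rates.
The causal difference is the pooled difference: 0.769 − 0.447 = +0.322.

+0.32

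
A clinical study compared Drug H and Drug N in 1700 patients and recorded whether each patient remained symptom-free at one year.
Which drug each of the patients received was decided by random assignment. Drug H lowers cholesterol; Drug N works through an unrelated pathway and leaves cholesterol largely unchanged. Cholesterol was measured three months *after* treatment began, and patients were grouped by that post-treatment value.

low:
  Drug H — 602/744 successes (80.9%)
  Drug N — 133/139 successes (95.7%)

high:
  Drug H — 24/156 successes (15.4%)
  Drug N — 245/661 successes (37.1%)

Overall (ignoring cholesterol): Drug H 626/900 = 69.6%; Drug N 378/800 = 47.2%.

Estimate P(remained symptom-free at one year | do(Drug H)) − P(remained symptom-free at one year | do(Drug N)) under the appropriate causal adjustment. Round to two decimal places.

Stratifying would compare drugs among patients the drugs themselves sorted into cholesterol groups — a form of selection on an intermediate. The unconditioned pooled rates give the total causal effect.
The causal difference is the pooled difference: 0.696 − 0.472 = +0.223.

+0.22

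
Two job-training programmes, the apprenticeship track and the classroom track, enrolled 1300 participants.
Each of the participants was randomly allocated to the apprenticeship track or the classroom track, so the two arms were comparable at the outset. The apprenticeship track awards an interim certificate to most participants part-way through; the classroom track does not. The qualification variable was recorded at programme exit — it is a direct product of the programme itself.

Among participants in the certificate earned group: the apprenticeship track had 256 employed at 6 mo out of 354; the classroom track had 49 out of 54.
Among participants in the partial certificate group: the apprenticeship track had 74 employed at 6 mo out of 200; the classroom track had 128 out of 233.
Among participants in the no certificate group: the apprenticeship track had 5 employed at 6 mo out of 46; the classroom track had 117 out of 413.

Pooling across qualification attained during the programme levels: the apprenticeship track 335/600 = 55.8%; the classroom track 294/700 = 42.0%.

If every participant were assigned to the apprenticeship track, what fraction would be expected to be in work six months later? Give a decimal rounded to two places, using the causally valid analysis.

The qualification attained during the programme-specific comparison favours the classroom track throughout, but the pooled figures favour the apprenticeship track. The question is whether to condition on qualification attained during the programme.
Because the programme influences qualification attained during the programme, qualification attained during the programme is a post-treatment mediator, not a confounder. Stratifying on it would bias the estimate; the causal effect is the crude pooled difference.
So P(outcome | do(the apprenticeship track)) is just the pooled rate for the apprenticeship track: 335/600 = 0.558.

0.56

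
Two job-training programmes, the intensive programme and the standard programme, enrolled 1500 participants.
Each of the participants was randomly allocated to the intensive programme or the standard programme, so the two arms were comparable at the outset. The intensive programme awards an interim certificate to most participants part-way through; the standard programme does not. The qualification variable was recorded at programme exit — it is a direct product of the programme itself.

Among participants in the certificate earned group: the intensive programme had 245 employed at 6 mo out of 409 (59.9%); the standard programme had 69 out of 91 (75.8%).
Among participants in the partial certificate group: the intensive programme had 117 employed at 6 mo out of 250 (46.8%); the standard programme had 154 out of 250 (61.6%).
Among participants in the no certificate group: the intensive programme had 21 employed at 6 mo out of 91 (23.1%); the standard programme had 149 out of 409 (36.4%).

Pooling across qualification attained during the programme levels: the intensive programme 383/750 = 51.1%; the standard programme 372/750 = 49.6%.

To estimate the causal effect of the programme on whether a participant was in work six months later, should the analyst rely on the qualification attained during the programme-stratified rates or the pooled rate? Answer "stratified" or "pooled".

The distribution of qualification attained during the programme is itself part of what the programme does — it is an intermediate outcome. Holding it fixed would remove that part of the effect; the total effect is the pooled difference.
Pooled: the intensive programme 51.1% vs the standard programme 49.6%; the intensive programme is higher overall.

pooled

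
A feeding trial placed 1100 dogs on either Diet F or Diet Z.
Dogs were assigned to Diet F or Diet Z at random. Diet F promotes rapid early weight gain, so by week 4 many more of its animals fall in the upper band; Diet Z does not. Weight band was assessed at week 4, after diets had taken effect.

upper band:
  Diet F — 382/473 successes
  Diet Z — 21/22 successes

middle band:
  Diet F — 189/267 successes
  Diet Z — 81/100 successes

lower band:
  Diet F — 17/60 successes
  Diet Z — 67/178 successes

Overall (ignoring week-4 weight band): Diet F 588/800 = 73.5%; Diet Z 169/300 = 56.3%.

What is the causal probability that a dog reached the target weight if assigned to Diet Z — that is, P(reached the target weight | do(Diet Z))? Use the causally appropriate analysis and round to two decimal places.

0.56

Diet Z is higher inside every week-4 weight band stratum but Diet F is higher in aggregate. Whether to stratify depends on how week-4 weight band relates to the diet.
Week-4 weight band is downstream of the diet. One should not condition on a consequence of treatment, so the overall rates are the right comparison.
So P(outcome | do(Diet Z)) is just the pooled rate for Diet Z: 169/300 = 0.563.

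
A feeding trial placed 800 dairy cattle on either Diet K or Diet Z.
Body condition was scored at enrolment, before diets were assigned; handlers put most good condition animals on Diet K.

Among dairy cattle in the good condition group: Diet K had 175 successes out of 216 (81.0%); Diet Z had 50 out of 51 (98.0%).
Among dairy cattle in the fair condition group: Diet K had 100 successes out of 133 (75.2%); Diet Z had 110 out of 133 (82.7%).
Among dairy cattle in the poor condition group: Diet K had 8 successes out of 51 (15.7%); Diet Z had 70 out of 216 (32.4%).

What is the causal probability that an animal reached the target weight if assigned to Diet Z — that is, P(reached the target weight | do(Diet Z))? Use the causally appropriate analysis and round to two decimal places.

0.71

Diet Z is higher inside every starting body condition stratum but Diet K is higher in aggregate. Whether to stratify depends on how starting body condition relates to the diet.
Starting body condition satisfies the back-door criterion: it is not a descendant of the diet, and it blocks the spurious path from diet to outcome. Adjusting for it (i.e., using the within-starting body condition rates) gives the causal effect.
Standardising Diet Z to the population starting body condition mix: 0.334·50/51 + 0.333·110/133 + 0.334·70/216 = 0.710.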